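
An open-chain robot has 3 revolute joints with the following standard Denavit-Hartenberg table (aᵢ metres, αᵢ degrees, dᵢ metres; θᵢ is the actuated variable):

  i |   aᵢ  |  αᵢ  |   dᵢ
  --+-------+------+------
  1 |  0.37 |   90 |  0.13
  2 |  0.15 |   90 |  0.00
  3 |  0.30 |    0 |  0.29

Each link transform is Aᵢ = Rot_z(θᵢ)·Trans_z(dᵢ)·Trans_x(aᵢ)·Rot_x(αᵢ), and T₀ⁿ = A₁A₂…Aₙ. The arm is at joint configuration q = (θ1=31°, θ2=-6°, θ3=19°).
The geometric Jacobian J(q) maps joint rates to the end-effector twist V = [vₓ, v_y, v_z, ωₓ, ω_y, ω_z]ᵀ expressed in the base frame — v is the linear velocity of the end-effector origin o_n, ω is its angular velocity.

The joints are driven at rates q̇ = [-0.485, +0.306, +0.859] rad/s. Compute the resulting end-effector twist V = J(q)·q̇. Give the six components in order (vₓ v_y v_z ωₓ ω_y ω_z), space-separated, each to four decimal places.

o_n = [0.7112, 0.3134, -0.2037]
J₁: ẑ×o_n = [-0.3134, 0.7112, 0.0000], ω = ẑ
J2: z=[0.5150, -0.8572, 0.0000] o=[0.3172, 0.1906, 0.1300] → [0.2861, 0.1719, 0.4010, 0.5150, -0.8572, 0.0000]
J3: z=[-0.0896, -0.0538, -0.9945] o=[0.4450, 0.2674, 0.1143] → [0.0628, -0.2932, 0.0102, -0.0896, -0.0538, -0.9945]
V = J·q̇ = [0.2935, -0.5441, 0.1315, 0.0806, -0.3085, -1.3393]

0.2935 -0.5441 0.1315 0.0806 -0.3085 -1.3393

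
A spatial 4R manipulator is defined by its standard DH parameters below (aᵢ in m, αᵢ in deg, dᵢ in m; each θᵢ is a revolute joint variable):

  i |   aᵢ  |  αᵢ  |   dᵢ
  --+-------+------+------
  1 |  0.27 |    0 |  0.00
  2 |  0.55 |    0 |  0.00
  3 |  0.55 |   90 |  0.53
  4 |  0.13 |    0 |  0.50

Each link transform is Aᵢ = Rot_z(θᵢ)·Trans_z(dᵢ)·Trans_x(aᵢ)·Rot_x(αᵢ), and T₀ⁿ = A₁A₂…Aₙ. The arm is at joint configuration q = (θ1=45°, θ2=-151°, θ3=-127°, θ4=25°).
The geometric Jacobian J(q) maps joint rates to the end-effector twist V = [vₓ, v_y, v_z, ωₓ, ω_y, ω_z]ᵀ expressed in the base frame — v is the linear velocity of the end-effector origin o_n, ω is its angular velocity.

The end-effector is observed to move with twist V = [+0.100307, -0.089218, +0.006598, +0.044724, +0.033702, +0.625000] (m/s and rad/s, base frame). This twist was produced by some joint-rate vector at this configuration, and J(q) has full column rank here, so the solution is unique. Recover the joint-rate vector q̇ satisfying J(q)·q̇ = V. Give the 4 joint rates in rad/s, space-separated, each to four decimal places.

o_n = [0.0367, 0.4965, 0.5849]
J₁: ẑ×o_n = [-0.4965, 0.0367, 0.0000], ω = ẑ
J2: z=[0.0000, 0.0000, 1.0000] o=[0.1909, 0.1909, 0.0000] → [-0.3056, -0.1542, 0.0000, 0.0000, 0.0000, 1.0000]
J3: z=[0.0000, 0.0000, 1.0000] o=[0.0393, -0.3378, 0.0000] → [-0.8343, -0.0026, 0.0000, 0.0000, 0.0000, 1.0000]
J4: z=[0.7986, 0.6018, 0.0000] o=[-0.2917, 0.1015, 0.5300] → [0.0331, -0.0439, 0.1178, 0.7986, 0.6018, 0.0000]
q̇ = J⁺·V = [0.6800, 0.7380, -0.7930, 0.0560]

0.6800 0.7380 -0.7930 0.0560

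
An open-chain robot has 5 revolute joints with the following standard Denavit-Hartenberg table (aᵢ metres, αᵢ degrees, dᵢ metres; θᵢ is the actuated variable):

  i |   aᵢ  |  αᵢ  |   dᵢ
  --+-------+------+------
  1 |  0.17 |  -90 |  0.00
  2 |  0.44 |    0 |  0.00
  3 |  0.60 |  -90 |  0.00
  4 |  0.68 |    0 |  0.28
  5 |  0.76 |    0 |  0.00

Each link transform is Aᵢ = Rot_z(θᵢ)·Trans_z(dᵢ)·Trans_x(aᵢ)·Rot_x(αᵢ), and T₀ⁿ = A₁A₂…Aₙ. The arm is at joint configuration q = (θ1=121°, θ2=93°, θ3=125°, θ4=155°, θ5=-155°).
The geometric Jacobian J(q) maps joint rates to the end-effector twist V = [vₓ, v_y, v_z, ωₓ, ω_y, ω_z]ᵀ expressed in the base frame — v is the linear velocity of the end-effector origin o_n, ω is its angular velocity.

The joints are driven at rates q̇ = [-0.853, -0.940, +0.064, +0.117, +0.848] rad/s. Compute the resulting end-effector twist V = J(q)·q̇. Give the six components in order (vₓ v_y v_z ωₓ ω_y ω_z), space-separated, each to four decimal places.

0.5779 -0.1194 -0.4047 0.4449 0.9604 -0.0926

o_n = [0.3837, -0.0806, 0.2391]
J₁: ẑ×o_n = [0.0806, 0.3837, -0.0000], ω = ẑ
J2: z=[-0.8572, -0.5150, 0.0000] o=[-0.0876, 0.1457, 0.0000] → [-0.1232, 0.2050, 0.4367, -0.8572, -0.5150, 0.0000]
J3: z=[-0.8572, -0.5150, 0.0000] o=[-0.0757, 0.1260, -0.4394] → [-0.3495, 0.5816, 0.4137, -0.8572, -0.5150, 0.0000]
J4: z=[-0.3171, 0.5277, 0.7880] o=[0.1678, -0.2793, -0.0700] → [0.0065, 0.2681, -0.1769, -0.3171, 0.5277, 0.7880]
J5: z=[-0.3171, 0.5277, 0.7880] o=[0.0752, 0.4328, -0.2288] → [0.6514, 0.3914, 0.0000, -0.3171, 0.5277, 0.7880]
V = J·q̇ = [0.5779, -0.1194, -0.4047, 0.4449, 0.9604, -0.0926]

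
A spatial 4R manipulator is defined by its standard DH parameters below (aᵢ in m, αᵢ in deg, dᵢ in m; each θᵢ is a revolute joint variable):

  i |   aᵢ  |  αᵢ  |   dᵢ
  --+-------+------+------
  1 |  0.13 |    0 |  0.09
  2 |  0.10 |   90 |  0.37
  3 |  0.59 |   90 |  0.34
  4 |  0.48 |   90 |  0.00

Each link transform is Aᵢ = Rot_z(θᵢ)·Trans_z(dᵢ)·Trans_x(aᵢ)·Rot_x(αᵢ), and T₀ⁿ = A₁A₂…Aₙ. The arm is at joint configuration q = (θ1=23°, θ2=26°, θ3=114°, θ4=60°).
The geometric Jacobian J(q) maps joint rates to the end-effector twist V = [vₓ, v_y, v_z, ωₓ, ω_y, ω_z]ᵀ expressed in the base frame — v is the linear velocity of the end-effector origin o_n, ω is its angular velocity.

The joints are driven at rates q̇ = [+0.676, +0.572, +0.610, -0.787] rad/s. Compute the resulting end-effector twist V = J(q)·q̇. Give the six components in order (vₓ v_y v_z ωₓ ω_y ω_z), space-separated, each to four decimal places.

0.2749 0.2726 0.0929 -0.0113 -0.9428 0.9279

o_n = [0.5341, -0.6243, 1.2182]
J₁: ẑ×o_n = [0.6243, 0.5341, -0.0000], ω = ẑ
J2: z=[0.0000, 0.0000, 1.0000] o=[0.1197, 0.0508, 0.0900] → [0.6751, 0.4145, -0.0000, 0.0000, 0.0000, 1.0000]
J3: z=[0.7547, -0.6561, 0.0000] o=[0.1853, 0.1263, 0.4600] → [-0.4975, -0.5723, -0.3376, 0.7547, -0.6561, 0.0000]
J4: z=[0.5993, 0.6895, 0.4067] o=[0.2844, -0.2779, 0.9990] → [0.2921, -0.0298, -0.3798, 0.5993, 0.6895, 0.4067]
V = J·q̇ = [0.2749, 0.2726, 0.0929, -0.0113, -0.9428, 0.9279]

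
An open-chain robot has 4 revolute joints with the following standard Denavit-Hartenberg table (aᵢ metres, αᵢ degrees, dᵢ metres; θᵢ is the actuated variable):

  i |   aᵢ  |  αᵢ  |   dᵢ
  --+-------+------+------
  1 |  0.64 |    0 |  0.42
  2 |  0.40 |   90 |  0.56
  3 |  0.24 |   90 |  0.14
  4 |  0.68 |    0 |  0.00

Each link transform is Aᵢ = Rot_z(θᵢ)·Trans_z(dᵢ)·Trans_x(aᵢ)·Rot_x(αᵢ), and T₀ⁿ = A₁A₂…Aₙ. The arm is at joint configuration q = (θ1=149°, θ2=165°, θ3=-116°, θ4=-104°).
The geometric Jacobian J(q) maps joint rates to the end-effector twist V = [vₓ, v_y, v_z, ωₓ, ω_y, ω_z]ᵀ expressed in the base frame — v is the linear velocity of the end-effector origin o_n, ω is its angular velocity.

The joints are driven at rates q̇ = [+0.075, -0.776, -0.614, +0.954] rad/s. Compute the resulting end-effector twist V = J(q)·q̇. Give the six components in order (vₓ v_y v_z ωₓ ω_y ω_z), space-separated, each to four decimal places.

-0.0643 -0.1444 -0.5454 -0.1540 1.0433 -0.2828

o_n = [0.0802, 0.4268, 0.9121]
J₁: ẑ×o_n = [-0.4268, 0.0802, 0.0000], ω = ẑ
J2: z=[0.0000, 0.0000, 1.0000] o=[-0.5486, 0.3296, 0.4200] → [-0.0972, 0.6288, 0.0000, 0.0000, 0.0000, 1.0000]
J3: z=[-0.7193, -0.6947, 0.0000] o=[-0.2707, 0.0419, 0.9800] → [0.0471, -0.0488, -0.0331, -0.7193, -0.6947, 0.0000]
J4: z=[-0.6244, 0.6465, 0.4384] o=[-0.4445, 0.0203, 0.7643] → [-0.0826, 0.3223, -0.5930, -0.6244, 0.6465, 0.4384]
V = J·q̇ = [-0.0643, -0.1444, -0.5454, -0.1540, 1.0433, -0.2828]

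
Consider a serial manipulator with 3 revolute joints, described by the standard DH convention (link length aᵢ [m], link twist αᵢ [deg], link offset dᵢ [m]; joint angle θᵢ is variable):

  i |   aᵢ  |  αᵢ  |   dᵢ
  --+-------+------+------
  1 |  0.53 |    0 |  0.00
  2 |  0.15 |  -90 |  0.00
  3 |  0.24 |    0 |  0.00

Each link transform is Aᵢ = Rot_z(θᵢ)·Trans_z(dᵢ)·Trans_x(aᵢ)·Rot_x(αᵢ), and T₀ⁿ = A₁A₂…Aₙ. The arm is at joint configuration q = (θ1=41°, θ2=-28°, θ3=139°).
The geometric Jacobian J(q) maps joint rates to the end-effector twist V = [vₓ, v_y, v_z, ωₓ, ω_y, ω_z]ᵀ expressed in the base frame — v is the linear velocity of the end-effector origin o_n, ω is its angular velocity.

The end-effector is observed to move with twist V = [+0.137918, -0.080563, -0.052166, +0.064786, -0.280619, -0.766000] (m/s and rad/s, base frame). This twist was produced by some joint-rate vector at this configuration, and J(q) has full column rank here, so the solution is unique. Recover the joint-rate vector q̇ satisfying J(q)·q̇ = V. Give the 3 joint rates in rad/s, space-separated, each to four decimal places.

-0.2850 -0.4810 -0.2880

o_n = [0.3697, 0.3407, -0.1575]
J₁: ẑ×o_n = [-0.3407, 0.3697, 0.0000], ω = ẑ
J2: z=[0.0000, 0.0000, 1.0000] o=[0.4000, 0.3477, 0.0000] → [0.0070, -0.0303, 0.0000, 0.0000, 0.0000, 1.0000]
J3: z=[-0.2250, 0.9744, 0.0000] o=[0.5462, 0.3815, 0.0000] → [-0.1534, -0.0354, 0.1811, -0.2250, 0.9744, 0.0000]
q̇ = J⁺·V = [-0.2850, -0.4810, -0.2880]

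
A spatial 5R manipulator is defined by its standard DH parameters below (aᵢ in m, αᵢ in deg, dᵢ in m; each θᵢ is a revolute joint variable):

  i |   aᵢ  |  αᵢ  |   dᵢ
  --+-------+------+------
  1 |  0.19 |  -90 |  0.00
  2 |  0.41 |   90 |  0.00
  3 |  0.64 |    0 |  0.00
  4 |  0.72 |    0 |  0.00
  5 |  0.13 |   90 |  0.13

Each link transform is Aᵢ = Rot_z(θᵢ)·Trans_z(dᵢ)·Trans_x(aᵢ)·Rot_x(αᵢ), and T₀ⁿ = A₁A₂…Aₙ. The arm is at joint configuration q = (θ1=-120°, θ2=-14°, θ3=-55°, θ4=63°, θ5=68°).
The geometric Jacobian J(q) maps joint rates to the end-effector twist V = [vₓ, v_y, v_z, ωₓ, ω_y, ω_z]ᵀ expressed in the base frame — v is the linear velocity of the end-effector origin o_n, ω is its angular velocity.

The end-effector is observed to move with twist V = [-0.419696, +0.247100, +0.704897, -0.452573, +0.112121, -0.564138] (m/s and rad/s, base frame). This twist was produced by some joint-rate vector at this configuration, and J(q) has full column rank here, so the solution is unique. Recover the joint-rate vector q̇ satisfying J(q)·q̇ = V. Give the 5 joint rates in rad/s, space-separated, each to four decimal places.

-0.0460 -0.4480 0.2000 -0.8570 0.1230

o_n = [-1.0754, -1.2669, 0.4942]
J₁: ẑ×o_n = [1.2669, -1.0754, 0.0000], ω = ẑ
J2: z=[0.8660, -0.5000, 0.0000] o=[-0.0950, -0.1645, 0.0000] → [-0.2471, -0.4280, -1.4449, 0.8660, -0.5000, 0.0000]
J3: z=[0.1210, 0.2095, 0.9703] o=[-0.2939, -0.5091, 0.0992] → [0.8181, -0.8061, 0.0721, 0.1210, 0.2095, 0.9703]
J4: z=[0.1210, 0.2095, 0.9703] o=[-0.9260, -0.5554, 0.1880] → [0.7545, -0.1820, -0.0548, 0.1210, 0.2095, 0.9703]
J5: z=[0.1210, 0.2095, 0.9703] o=[-1.1852, -1.2046, 0.3605] → [0.0884, 0.0903, -0.0305, 0.1210, 0.2095, 0.9703]
q̇ = J⁺·V = [-0.0460, -0.4480, 0.2000, -0.8570, 0.1230]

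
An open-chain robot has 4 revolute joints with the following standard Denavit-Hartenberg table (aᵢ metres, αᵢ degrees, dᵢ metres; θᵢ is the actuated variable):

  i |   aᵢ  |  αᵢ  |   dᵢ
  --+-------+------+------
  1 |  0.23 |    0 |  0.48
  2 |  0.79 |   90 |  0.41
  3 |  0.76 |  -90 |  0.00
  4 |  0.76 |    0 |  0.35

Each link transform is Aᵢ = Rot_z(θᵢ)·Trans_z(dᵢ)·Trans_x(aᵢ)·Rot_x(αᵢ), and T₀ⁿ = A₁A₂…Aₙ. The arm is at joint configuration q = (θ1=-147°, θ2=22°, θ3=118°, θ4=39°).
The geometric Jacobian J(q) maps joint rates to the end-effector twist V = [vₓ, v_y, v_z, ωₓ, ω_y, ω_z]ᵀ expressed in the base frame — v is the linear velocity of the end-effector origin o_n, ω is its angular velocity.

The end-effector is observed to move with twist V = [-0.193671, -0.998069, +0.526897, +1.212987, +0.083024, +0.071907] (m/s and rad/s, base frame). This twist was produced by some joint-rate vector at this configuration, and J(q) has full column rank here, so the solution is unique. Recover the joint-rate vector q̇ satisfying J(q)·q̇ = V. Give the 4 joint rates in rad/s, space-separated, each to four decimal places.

o_n = [0.2867, -0.2742, 1.9182]
J₁: ẑ×o_n = [0.2742, 0.2867, -0.0000], ω = ẑ
J2: z=[0.0000, 0.0000, 1.0000] o=[-0.1929, -0.1253, 0.4800] → [0.1489, 0.4796, -0.0000, 0.0000, 0.0000, 1.0000]
J3: z=[-0.8192, 0.5736, 0.0000] o=[-0.6460, -0.7724, 0.8900] → [0.5898, 0.8423, -0.9431, -0.8192, 0.5736, 0.0000]
J4: z=[0.5064, 0.7233, -0.4695] o=[-0.4414, -0.4801, 1.5610] → [0.3550, -0.5227, -0.4223, 0.5064, 0.7233, -0.4695]
q̇ = J⁺·V = [-0.1120, 0.5900, -0.9460, 0.8650]

-0.1120 0.5900 -0.9460 0.8650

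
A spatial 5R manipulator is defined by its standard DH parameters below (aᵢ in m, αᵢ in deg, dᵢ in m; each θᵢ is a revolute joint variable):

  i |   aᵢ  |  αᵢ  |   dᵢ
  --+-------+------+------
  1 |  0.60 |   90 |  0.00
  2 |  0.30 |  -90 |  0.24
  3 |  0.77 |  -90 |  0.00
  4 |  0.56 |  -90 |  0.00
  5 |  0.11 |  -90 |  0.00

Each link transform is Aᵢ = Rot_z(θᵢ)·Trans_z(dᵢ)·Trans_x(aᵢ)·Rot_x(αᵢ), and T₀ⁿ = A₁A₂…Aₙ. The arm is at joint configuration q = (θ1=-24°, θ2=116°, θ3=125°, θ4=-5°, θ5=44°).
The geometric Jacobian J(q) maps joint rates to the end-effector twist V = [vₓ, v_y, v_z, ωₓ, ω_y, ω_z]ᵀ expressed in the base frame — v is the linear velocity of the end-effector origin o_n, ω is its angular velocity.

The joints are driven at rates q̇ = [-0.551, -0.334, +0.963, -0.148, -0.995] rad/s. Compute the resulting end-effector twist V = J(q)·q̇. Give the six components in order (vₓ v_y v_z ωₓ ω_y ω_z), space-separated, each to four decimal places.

0.3175 -1.3640 -1.2206 -1.5316 1.0627 -1.2540

o_n = [1.0692, 0.5706, -0.4237]
J₁: ẑ×o_n = [-0.5706, 1.0692, 0.0000], ω = ẑ
J2: z=[-0.4067, -0.9135, 0.0000] o=[0.5481, -0.2440, 0.0000] → [0.3871, -0.1723, 0.1447, -0.4067, -0.9135, 0.0000]
J3: z=[-0.8211, 0.3656, -0.4384] o=[0.3304, -0.4098, 0.2696] → [0.1763, -0.8932, -1.0751, -0.8211, 0.3656, -0.4384]
J4: z=[0.0948, -0.6700, -0.7362] o=[0.7638, 0.0877, -0.1273] → [0.5541, -0.1968, 0.2504, 0.0948, -0.6700, -0.7362]
J5: z=[0.8670, -0.3079, 0.3918] o=[1.0377, 0.4659, -0.4363] → [-0.0449, 0.0014, 0.1004, 0.8670, -0.3079, 0.3918]
V = J·q̇ = [0.3175, -1.3640, -1.2206, -1.5316, 1.0627, -1.2540]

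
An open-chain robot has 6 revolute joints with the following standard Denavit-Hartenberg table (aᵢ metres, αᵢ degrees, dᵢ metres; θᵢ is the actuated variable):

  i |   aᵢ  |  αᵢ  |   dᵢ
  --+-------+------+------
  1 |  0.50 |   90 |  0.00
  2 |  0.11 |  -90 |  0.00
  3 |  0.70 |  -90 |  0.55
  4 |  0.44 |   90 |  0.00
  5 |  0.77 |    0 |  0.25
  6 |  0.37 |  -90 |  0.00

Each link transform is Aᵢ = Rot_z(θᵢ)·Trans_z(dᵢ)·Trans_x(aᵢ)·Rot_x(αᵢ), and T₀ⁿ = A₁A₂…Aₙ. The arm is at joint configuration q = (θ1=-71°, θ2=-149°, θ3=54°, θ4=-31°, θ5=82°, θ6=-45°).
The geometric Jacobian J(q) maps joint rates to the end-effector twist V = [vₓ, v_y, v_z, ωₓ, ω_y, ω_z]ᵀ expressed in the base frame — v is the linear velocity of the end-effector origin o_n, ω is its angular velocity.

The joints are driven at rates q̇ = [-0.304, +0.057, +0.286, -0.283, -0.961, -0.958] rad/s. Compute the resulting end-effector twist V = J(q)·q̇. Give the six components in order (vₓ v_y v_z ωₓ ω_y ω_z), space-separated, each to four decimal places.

0.0894 -0.4710 -0.9098 0.0910 1.5058 0.4437

o_n = [1.8803, -0.4677, -1.0649]
J₁: ẑ×o_n = [0.4677, 1.8803, -0.0000], ω = ẑ
J2: z=[-0.9455, -0.3256, 0.0000] o=[0.1628, -0.4728, 0.0000] → [0.3467, -1.0069, 0.5543, -0.9455, -0.3256, 0.0000]
J3: z=[0.1677, -0.4870, -0.8572] o=[0.1321, -0.3836, -0.0567] → [0.4189, -1.3294, 0.8372, 0.1677, -0.4870, -0.8572]
J4: z=[0.7815, -0.4643, 0.4167] o=[0.6449, -0.1336, -0.7400] → [0.2900, 0.7686, 0.3125, 0.7815, -0.4643, 0.4167]
J5: z=[-0.1658, -0.7984, -0.5788] o=[0.9096, 0.0350, -1.0484] → [-0.2778, -0.5646, 0.8584, -0.1658, -0.7984, -0.5788]
J6: z=[-0.1658, -0.7984, -0.5788] o=[1.5285, -0.4775, -0.9505] → [0.0970, -0.2226, 0.2792, -0.1658, -0.7984, -0.5788]
V = J·q̇ = [0.0894, -0.4710, -0.9098, 0.0910, 1.5058, 0.4437]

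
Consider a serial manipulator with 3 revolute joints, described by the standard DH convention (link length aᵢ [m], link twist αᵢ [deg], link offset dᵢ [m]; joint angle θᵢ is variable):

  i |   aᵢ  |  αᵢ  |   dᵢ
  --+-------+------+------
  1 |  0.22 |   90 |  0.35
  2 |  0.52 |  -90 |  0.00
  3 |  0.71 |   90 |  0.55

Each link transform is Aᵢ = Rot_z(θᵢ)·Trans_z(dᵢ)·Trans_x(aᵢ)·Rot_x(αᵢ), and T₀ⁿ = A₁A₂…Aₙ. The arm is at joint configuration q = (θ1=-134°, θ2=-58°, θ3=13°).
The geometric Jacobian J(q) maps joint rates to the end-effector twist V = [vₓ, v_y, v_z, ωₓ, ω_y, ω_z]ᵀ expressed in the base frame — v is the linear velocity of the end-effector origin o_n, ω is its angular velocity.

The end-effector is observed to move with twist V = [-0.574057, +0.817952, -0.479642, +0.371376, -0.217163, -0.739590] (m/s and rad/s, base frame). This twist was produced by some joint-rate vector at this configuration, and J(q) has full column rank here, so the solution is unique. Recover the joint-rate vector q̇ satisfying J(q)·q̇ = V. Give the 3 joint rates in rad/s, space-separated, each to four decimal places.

-0.6760 -0.4180 -0.1200

o_n = [-0.8080, -1.0667, -0.3862]
J₁: ẑ×o_n = [1.0667, -0.8080, 0.0000], ω = ẑ
J2: z=[-0.7193, 0.6947, 0.0000] o=[-0.1528, -0.1583, 0.3500] → [-0.5114, -0.5296, 1.1086, -0.7193, 0.6947, 0.0000]
J3: z=[-0.5891, -0.6100, 0.5299] o=[-0.3442, -0.3565, -0.0910] → [0.5564, -0.4197, 0.1354, -0.5891, -0.6100, 0.5299]
q̇ = J⁺·V = [-0.6760, -0.4180, -0.1200]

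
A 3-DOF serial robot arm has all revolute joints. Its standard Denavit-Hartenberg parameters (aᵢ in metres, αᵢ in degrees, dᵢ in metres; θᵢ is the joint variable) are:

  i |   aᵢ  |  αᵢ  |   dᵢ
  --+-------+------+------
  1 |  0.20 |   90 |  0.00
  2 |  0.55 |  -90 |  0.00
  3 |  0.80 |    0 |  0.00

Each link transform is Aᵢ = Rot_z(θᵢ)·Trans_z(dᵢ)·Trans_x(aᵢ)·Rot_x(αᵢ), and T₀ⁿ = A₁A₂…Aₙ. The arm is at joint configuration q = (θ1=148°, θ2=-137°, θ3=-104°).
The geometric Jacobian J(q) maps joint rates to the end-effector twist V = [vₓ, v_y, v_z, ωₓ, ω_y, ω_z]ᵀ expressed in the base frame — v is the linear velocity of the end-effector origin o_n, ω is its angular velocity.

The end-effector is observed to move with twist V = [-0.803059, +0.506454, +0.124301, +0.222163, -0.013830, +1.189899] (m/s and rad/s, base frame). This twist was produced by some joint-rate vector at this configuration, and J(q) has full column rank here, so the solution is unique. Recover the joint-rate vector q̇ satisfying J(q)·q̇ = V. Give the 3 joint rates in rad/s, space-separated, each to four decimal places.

0.9800 0.1060 -0.2870

o_n = [0.4628, 0.6261, -0.2431]
J₁: ẑ×o_n = [-0.6261, 0.4628, 0.0000], ω = ẑ
J2: z=[0.5299, 0.8480, 0.0000] o=[-0.1696, 0.1060, 0.0000] → [-0.2062, 0.1288, -0.2607, 0.5299, 0.8480, 0.0000]
J3: z=[-0.5784, 0.3614, -0.7314] o=[0.1715, -0.1072, -0.3751] → [0.5840, -0.1367, -0.5294, -0.5784, 0.3614, -0.7314]
q̇ = J⁺·V = [0.9800, 0.1060, -0.2870]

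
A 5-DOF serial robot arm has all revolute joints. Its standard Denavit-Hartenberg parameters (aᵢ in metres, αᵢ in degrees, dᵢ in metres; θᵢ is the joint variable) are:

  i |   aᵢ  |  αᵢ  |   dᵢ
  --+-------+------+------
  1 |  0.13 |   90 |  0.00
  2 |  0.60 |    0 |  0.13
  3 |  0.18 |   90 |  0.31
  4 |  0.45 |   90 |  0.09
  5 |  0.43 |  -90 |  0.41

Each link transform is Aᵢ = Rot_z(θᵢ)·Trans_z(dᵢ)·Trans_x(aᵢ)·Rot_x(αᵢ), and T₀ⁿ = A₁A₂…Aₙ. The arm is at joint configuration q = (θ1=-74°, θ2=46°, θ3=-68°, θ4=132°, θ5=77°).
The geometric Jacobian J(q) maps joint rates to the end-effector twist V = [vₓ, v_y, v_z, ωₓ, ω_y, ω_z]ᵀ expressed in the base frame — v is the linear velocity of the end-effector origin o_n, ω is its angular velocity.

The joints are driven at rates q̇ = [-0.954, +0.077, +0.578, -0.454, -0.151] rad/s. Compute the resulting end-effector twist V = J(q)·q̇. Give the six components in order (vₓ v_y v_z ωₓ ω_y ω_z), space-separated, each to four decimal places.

-0.6405 0.3483 -0.1070 -0.5143 -0.2162 -0.4910

o_n = [-0.9487, -0.7572, -0.0848]
J₁: ẑ×o_n = [0.7572, -0.9487, 0.0000], ω = ẑ
J2: z=[-0.9613, -0.2756, 0.0000] o=[0.0358, -0.1250, 0.0000] → [0.0234, -0.0816, 0.3363, -0.9613, -0.2756, 0.0000]
J3: z=[-0.9613, -0.2756, 0.0000] o=[0.0258, -0.5614, 0.4316] → [0.1424, -0.4964, -0.0805, -0.9613, -0.2756, 0.0000]
J4: z=[-0.1033, 0.3601, -0.9272] o=[-0.2262, -0.8073, 0.3642] → [-0.1152, 0.6235, 0.2550, -0.1033, 0.3601, -0.9272]
J5: z=[-0.4533, -0.8468, -0.2784] o=[-0.6339, -0.5987, 0.3935] → [0.3610, -0.1292, -0.1947, -0.4533, -0.8468, -0.2784]
V = J·q̇ = [-0.6405, 0.3483, -0.1070, -0.5143, -0.2162, -0.4910]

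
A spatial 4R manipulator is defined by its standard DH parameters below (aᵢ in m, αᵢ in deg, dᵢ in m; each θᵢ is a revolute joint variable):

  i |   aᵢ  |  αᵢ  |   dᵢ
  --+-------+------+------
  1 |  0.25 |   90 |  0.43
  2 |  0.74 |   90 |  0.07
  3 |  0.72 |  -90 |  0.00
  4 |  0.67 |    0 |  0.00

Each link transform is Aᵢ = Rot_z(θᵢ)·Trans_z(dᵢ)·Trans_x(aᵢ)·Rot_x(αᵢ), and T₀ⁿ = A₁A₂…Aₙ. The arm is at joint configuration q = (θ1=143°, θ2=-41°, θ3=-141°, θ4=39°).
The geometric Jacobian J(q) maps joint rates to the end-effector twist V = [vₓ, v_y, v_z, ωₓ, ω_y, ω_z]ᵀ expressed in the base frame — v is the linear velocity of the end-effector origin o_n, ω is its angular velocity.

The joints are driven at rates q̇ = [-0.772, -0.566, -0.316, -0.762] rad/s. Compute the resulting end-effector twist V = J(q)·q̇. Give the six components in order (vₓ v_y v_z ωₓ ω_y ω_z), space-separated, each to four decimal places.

0.0863 0.4088 -0.0346 0.1392 -0.0721 -0.2189

o_n = [-0.7132, -0.3526, 0.8953]
J₁: ẑ×o_n = [0.3526, -0.7132, 0.0000], ω = ẑ
J2: z=[0.6018, 0.7986, 0.0000] o=[-0.1997, 0.1505, 0.4300] → [0.3716, -0.2800, 0.1074, 0.6018, 0.7986, 0.0000]
J3: z=[0.5240, -0.3948, -0.7547] o=[-0.6036, 0.5425, -0.0555] → [-1.0509, -0.4154, -0.5122, 0.5240, -0.3948, -0.7547]
J4: z=[-0.8470, -0.3348, -0.4129] o=[-0.5390, -0.0736, 0.3116] → [-0.3106, 0.5663, 0.1780, -0.8470, -0.3348, -0.4129]
V = J·q̇ = [0.0863, 0.4088, -0.0346, 0.1392, -0.0721, -0.2189]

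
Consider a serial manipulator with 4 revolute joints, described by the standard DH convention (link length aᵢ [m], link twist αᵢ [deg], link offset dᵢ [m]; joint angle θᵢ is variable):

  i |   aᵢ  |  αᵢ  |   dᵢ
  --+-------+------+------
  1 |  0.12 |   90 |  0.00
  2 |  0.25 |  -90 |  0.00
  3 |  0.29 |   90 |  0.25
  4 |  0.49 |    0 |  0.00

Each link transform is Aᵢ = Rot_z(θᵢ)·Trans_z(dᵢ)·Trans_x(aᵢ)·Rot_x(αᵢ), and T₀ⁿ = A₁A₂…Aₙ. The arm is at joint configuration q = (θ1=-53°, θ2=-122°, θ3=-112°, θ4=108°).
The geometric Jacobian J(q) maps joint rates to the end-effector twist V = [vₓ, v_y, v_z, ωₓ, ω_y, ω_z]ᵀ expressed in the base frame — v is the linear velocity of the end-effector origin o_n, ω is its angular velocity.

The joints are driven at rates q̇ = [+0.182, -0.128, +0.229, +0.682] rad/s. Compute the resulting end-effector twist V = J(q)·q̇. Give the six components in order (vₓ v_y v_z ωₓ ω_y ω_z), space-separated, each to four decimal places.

0.1881 0.4084 -0.1355 0.6248 -0.1919 0.5969

o_n = [0.2719, -0.5743, -0.5474]
J₁: ẑ×o_n = [0.5743, 0.2719, -0.0000], ω = ẑ
J2: z=[-0.7986, -0.6018, 0.0000] o=[0.0722, -0.0958, 0.0000] → [0.3294, -0.4372, 0.5022, -0.7986, -0.6018, 0.0000]
J3: z=[0.5104, -0.6773, -0.5299] o=[-0.0075, 0.0100, -0.2120] → [-0.0824, 0.0231, -0.1090, 0.5104, -0.6773, -0.5299]
J4: z=[0.5949, -0.1670, 0.7863] o=[-0.0600, -0.3671, -0.2524] → [0.2121, 0.4365, -0.0678, 0.5949, -0.1670, 0.7863]
V = J·q̇ = [0.1881, 0.4084, -0.1355, 0.6248, -0.1919, 0.5969]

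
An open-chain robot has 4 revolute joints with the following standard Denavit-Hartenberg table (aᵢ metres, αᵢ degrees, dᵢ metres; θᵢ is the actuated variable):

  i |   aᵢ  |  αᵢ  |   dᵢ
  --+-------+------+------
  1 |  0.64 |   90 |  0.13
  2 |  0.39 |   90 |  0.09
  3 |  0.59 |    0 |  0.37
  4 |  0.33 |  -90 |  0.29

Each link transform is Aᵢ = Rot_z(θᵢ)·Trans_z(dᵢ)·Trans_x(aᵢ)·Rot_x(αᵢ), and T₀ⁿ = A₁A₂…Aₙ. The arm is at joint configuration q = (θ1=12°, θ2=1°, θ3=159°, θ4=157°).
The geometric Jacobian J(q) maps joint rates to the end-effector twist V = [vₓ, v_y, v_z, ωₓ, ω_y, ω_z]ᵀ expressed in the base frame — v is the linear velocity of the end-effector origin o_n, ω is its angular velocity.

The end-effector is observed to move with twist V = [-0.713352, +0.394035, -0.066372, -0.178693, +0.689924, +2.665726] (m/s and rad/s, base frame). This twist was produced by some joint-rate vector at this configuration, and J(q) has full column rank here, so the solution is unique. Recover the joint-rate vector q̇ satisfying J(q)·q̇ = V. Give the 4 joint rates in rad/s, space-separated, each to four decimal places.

o_n = [0.7272, 0.0808, -0.5286]
J₁: ẑ×o_n = [-0.0808, 0.7272, 0.0000], ω = ẑ
J2: z=[0.2079, -0.9781, 0.0000] o=[0.6260, 0.1331, 0.1300] → [0.6442, 0.1369, 0.0881, 0.2079, -0.9781, 0.0000]
J3: z=[0.0171, 0.0036, -0.9998] o=[1.0261, 0.1261, 0.1368] → [-0.0478, 0.3103, 0.0003, 0.0171, 0.0036, -0.9998]
J4: z=[0.0171, 0.0036, -0.9998] o=[0.5377, -0.1939, -0.2428] → [0.2735, -0.1845, 0.0040, 0.0171, 0.0036, -0.9998]
q̇ = J⁺·V = [0.8700, -0.7120, -0.9550, -0.8410]

0.8700 -0.7120 -0.9550 -0.8410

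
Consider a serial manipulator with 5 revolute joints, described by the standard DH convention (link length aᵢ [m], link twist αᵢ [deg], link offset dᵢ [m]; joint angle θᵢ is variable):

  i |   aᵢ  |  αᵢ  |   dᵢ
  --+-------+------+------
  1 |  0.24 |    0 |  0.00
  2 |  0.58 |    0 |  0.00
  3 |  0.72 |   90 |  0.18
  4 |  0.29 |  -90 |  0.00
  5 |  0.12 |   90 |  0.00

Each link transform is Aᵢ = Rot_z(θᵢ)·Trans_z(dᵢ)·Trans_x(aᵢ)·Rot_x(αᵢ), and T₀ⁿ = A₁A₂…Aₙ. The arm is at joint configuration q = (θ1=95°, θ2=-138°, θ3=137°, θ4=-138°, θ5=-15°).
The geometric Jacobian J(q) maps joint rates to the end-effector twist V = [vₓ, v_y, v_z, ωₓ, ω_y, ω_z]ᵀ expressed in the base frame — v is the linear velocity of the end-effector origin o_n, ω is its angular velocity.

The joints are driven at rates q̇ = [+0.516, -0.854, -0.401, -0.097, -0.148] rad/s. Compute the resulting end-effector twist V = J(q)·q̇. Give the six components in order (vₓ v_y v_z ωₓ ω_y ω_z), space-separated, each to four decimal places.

0.0717 -0.1772 0.0323 -0.0899 -0.1056 -0.6290

o_n = [0.4051, 0.2630, -0.0916]
J₁: ẑ×o_n = [-0.2630, 0.4051, 0.0000], ω = ẑ
J2: z=[0.0000, 0.0000, 1.0000] o=[-0.0209, 0.2391, 0.0000] → [-0.0239, 0.4260, 0.0000, 0.0000, 0.0000, 1.0000]
J3: z=[0.0000, 0.0000, 1.0000] o=[0.4033, -0.1565, 0.0000] → [-0.4195, 0.0018, 0.0000, 0.0000, 0.0000, 1.0000]
J4: z=[0.9976, 0.0698, 0.0000] o=[0.3530, 0.5618, 0.1800] → [-0.0189, 0.2709, -0.3017, 0.9976, 0.0698, 0.0000]
J5: z=[-0.0467, 0.6675, -0.7431] o=[0.3681, 0.3468, -0.0140] → [-0.1140, -0.0311, -0.0208, -0.0467, 0.6675, -0.7431]
V = J·q̇ = [0.0717, -0.1772, 0.0323, -0.0899, -0.1056, -0.6290]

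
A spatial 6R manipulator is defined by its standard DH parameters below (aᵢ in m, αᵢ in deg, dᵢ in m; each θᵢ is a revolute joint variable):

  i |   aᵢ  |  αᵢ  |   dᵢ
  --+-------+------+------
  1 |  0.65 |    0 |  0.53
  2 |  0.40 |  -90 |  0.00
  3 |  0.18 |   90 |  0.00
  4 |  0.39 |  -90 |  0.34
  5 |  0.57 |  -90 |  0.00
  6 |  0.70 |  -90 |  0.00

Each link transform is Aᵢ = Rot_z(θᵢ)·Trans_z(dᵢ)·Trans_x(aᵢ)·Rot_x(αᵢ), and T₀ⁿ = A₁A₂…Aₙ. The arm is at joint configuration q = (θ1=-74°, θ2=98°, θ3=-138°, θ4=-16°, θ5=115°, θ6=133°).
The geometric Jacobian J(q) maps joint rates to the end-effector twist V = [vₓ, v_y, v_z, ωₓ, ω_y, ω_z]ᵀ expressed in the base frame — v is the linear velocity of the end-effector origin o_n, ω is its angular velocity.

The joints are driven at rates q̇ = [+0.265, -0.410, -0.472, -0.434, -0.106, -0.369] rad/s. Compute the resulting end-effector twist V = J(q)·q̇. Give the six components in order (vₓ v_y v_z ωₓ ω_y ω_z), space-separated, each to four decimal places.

o_n = [0.3722, -1.1834, 0.5914]
J₁: ẑ×o_n = [1.1834, 0.3722, -0.0000], ω = ẑ
J2: z=[0.0000, 0.0000, 1.0000] o=[0.1792, -0.6248, 0.5300] → [0.5586, 0.1930, -0.0000, 0.0000, 0.0000, 1.0000]
J3: z=[-0.4067, 0.9135, 0.0000] o=[0.5446, -0.4621, 0.5300] → [0.0561, 0.0250, 0.4509, -0.4067, 0.9135, 0.0000]
J4: z=[-0.6113, -0.2722, -0.7431] o=[0.4224, -0.5165, 0.6504] → [-0.4795, 0.0012, 0.3940, -0.6113, -0.2722, -0.7431]
J5: z=[-0.5781, 0.7948, 0.1844] o=[0.0038, -0.8206, 0.6486] → [0.0214, 0.0349, -0.0831, -0.5781, 0.7948, 0.1844]
J6: z=[0.2315, 0.3765, -0.8970] o=[0.4497, -0.5493, 0.8776] → [-0.6766, 0.1358, -0.1176, 0.2315, 0.3765, -0.8970]
V = J·q̇ = [0.5136, -0.0466, -0.3316, 0.4331, -0.5363, 0.4890]

0.5136 -0.0466 -0.3316 0.4331 -0.5363 0.4890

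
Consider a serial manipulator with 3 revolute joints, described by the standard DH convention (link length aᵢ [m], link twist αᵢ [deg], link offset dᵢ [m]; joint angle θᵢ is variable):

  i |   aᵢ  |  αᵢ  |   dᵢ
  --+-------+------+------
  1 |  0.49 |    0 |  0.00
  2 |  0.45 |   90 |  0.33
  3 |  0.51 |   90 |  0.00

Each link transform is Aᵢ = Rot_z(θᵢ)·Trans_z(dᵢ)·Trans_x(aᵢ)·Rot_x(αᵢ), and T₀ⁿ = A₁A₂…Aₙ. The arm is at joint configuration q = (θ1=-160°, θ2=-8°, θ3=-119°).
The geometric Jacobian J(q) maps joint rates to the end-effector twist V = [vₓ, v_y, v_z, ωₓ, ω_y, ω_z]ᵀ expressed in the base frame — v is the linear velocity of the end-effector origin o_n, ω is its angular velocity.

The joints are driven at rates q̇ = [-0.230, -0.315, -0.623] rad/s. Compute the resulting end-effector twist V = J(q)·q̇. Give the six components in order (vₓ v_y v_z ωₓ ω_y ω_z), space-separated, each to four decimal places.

0.2103 0.2718 0.1540 0.1295 -0.6094 -0.5450

o_n = [-0.6588, -0.2097, -0.1161]
J₁: ẑ×o_n = [0.2097, -0.6588, 0.0000], ω = ẑ
J2: z=[0.0000, 0.0000, 1.0000] o=[-0.4604, -0.1676, 0.0000] → [0.0422, -0.1983, 0.0000, 0.0000, 0.0000, 1.0000]
J3: z=[-0.2079, 0.9781, 0.0000] o=[-0.9006, -0.2612, 0.3300] → [-0.4363, -0.0927, -0.2473, -0.2079, 0.9781, 0.0000]
V = J·q̇ = [0.2103, 0.2718, 0.1540, 0.1295, -0.6094, -0.5450]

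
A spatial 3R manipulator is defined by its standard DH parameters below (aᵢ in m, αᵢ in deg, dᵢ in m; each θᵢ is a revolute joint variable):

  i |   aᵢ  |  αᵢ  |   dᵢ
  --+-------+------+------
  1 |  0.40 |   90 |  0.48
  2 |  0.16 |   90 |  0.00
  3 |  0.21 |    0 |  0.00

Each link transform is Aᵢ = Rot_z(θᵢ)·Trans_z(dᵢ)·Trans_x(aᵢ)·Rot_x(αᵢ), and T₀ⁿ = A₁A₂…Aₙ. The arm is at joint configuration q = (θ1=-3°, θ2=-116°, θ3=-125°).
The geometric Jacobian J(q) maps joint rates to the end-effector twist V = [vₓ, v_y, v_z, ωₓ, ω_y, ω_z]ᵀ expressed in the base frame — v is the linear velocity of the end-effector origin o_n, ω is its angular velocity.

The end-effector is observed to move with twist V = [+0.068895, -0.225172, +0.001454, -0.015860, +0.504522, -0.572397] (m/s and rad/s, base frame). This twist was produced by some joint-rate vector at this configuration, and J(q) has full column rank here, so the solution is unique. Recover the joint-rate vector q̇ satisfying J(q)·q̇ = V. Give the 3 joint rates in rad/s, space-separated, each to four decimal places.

o_n = [0.3911, 0.1518, 0.4445]
J₁: ẑ×o_n = [-0.1518, 0.3911, 0.0000], ω = ẑ
J2: z=[-0.0523, -0.9986, 0.0000] o=[0.3995, -0.0209, 0.4800] → [0.0355, -0.0019, -0.0173, -0.0523, -0.9986, 0.0000]
J3: z=[-0.8976, 0.0470, 0.4384] o=[0.3294, -0.0173, 0.3362] → [-0.0690, 0.1242, -0.1546, -0.8976, 0.0470, 0.4384]
q̇ = J⁺·V = [-0.5930, -0.5030, 0.0470]

-0.5930 -0.5030 0.0470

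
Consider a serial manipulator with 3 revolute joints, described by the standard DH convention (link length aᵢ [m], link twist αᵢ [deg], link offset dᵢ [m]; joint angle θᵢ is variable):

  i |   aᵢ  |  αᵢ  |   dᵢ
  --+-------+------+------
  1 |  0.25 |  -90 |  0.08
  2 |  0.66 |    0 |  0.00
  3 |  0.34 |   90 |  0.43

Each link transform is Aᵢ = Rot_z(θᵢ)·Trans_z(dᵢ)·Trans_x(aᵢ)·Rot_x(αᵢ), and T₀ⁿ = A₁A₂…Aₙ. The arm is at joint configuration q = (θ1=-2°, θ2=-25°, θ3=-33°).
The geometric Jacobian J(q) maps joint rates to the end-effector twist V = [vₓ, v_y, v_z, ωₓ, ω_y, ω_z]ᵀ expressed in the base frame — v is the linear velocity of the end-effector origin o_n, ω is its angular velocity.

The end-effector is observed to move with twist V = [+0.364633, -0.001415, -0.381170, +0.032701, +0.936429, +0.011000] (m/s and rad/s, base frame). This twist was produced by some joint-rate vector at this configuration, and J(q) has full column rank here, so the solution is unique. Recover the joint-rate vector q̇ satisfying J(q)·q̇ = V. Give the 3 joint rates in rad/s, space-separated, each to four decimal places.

0.0110 0.3550 0.5820

o_n = [1.0427, 0.3938, 0.6473]
J₁: ẑ×o_n = [-0.3938, 1.0427, 0.0000], ω = ẑ
J2: z=[0.0349, 0.9994, 0.0000] o=[0.2498, -0.0087, 0.0800] → [0.5669, -0.0198, -0.7783, 0.0349, 0.9994, 0.0000]
J3: z=[0.0349, 0.9994, 0.0000] o=[0.8476, -0.0296, 0.3589] → [0.2882, -0.0101, -0.1802, 0.0349, 0.9994, 0.0000]
q̇ = J⁺·V = [0.0110, 0.3550, 0.5820]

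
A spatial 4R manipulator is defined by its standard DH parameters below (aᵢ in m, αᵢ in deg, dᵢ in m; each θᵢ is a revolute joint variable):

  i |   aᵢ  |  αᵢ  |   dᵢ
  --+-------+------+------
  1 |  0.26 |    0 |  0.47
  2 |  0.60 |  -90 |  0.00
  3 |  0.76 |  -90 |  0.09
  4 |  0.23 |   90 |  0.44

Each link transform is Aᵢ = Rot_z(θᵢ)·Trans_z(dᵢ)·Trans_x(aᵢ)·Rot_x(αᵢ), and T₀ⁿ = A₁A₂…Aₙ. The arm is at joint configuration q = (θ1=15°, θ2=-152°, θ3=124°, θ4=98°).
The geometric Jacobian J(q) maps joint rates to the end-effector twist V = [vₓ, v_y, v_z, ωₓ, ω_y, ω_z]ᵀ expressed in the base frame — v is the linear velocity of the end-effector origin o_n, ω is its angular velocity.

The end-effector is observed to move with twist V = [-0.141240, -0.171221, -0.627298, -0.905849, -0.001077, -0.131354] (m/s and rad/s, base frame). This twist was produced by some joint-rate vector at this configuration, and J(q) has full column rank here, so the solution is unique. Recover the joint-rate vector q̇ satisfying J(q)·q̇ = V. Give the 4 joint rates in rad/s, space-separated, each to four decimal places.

o_n = [0.2829, 0.2853, 0.1125]
J₁: ẑ×o_n = [-0.2853, 0.2829, 0.0000], ω = ẑ
J2: z=[0.0000, 0.0000, 1.0000] o=[0.2511, 0.0673, 0.4700] → [-0.2180, 0.0317, 0.0000, 0.0000, 0.0000, 1.0000]
J3: z=[0.6820, -0.7314, 0.0000] o=[-0.1877, -0.3419, 0.4700] → [0.2614, 0.2438, 0.7719, 0.6820, -0.7314, 0.0000]
J4: z=[0.6063, 0.5654, 0.5592] o=[0.1845, -0.1179, -0.1601] → [-0.0713, -0.1103, 0.1888, 0.6063, 0.5654, 0.5592]
q̇ = J⁺·V = [-0.4740, 0.7900, -0.6170, -0.8000]

-0.4740 0.7900 -0.6170 -0.8000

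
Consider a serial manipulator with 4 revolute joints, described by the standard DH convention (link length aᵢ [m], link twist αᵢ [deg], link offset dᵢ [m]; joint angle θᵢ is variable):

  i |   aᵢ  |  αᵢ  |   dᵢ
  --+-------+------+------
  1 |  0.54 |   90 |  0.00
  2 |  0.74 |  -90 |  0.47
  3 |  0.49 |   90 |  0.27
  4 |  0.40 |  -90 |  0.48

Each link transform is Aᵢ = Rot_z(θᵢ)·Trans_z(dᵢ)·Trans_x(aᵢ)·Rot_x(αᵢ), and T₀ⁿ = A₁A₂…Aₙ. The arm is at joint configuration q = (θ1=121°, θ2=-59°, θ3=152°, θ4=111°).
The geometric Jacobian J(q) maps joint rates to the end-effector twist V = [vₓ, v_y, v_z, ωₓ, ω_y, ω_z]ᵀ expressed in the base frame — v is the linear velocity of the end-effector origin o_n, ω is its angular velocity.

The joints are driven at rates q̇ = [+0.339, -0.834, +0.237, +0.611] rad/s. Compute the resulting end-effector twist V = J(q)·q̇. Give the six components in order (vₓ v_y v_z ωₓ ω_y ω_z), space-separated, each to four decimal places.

o_n = [-0.8370, 1.1666, -0.2337]
J₁: ẑ×o_n = [-1.1666, -0.8370, 0.0000], ω = ẑ
J2: z=[0.8572, 0.5150, 0.0000] o=[-0.2781, 0.4629, 0.0000] → [-0.1204, 0.2003, 0.8911, 0.8572, 0.5150, 0.0000]
J3: z=[-0.4415, 0.7347, 0.5150] o=[-0.0715, 1.0316, -0.6343] → [0.2248, -0.2174, 0.5028, -0.4415, 0.7347, 0.5150]
J4: z=[-0.8814, -0.2475, -0.4024] o=[-0.2732, 0.9205, -0.1244] → [0.1261, 0.1305, -0.3565, -0.8814, -0.2475, -0.4024]
V = J·q̇ = [-0.1648, -0.4226, -0.8418, -1.3580, -0.4066, 0.2152]

-0.1648 -0.4226 -0.8418 -1.3580 -0.4066 0.2152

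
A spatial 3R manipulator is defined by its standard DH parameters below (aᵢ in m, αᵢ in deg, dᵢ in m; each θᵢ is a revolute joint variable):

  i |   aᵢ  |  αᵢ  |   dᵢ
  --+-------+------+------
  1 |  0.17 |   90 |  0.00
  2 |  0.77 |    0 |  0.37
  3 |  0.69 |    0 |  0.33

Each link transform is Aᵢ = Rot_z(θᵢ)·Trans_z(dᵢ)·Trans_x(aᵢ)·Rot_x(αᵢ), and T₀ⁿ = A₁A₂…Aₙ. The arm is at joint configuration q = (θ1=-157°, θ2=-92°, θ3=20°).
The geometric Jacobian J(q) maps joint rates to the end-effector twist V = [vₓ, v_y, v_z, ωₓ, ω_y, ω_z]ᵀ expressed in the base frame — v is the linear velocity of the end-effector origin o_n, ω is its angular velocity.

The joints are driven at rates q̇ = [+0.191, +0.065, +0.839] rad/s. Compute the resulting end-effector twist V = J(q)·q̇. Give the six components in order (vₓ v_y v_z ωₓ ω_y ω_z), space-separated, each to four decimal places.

-0.6886 -0.3662 0.1910 -0.3532 0.8321 0.1910

o_n = [-0.6015, 0.5051, -1.4258]
J₁: ẑ×o_n = [-0.5051, -0.6015, 0.0000], ω = ẑ
J2: z=[-0.3907, 0.9205, 0.0000] o=[-0.1565, -0.0664, 0.0000] → [-1.3124, -0.5571, 0.1863, -0.3907, 0.9205, 0.0000]
J3: z=[-0.3907, 0.9205, 0.0000] o=[-0.2763, 0.2847, -0.7695] → [-0.6041, -0.2564, 0.2132, -0.3907, 0.9205, 0.0000]
V = J·q̇ = [-0.6886, -0.3662, 0.1910, -0.3532, 0.8321, 0.1910]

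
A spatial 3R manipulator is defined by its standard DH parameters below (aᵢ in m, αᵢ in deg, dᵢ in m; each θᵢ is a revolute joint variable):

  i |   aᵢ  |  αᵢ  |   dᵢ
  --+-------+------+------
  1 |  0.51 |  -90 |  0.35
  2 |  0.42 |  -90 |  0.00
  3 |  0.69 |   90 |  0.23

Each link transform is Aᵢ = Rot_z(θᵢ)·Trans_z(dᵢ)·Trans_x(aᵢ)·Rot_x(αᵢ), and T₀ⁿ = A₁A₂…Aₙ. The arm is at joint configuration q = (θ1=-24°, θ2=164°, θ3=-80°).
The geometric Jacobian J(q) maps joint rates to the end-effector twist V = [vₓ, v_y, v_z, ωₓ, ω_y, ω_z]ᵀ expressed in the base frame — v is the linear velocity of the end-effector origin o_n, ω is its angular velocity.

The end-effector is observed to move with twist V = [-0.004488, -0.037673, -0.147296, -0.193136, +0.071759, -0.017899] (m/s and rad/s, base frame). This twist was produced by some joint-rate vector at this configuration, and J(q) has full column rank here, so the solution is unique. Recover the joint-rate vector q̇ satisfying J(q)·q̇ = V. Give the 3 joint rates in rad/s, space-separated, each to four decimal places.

o_n = [0.2103, 0.6502, 0.4223]
J₁: ẑ×o_n = [-0.6502, 0.2103, 0.0000], ω = ẑ
J2: z=[0.4067, 0.9135, 0.0000] o=[0.4659, -0.2074, 0.3500] → [0.0660, -0.0294, 0.5823, 0.4067, 0.9135, 0.0000]
J3: z=[-0.2518, 0.1121, 0.9613] o=[0.0971, -0.0432, 0.2342] → [-0.6455, 0.1562, -0.1873, -0.2518, 0.1121, 0.9613]
q̇ = J⁺·V = [-0.7350, -0.0130, 0.7460]

-0.7350 -0.0130 0.7460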